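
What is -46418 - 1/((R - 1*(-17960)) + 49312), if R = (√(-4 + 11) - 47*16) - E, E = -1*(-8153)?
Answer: -158132510823443/3406706682 + √7/3406706682 ≈ -46418.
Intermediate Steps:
E = 8153
R = -8905 + √7 (R = (√(-4 + 11) - 47*16) - 1*8153 = (√7 - 752) - 8153 = (-752 + √7) - 8153 = -8905 + √7 ≈ -8902.4)
-46418 - 1/((R - 1*(-17960)) + 49312) = -46418 - 1/(((-8905 + √7) - 1*(-17960)) + 49312) = -46418 - 1/(((-8905 + √7) + 17960) + 49312) = -46418 - 1/((9055 + √7) + 49312) = -46418 - 1/(58367 + √7)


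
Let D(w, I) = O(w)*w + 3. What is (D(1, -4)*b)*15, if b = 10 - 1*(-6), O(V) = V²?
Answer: 960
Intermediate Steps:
D(w, I) = 3 + w³ (D(w, I) = w²*w + 3 = w³ + 3 = 3 + w³)
b = 16 (b = 10 + 6 = 16)
(D(1, -4)*b)*15 = ((3 + 1³)*16)*15 = ((3 + 1)*16)*15 = (4*16)*15 = 64*15 = 960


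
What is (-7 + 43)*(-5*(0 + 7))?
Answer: -1260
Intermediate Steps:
(-7 + 43)*(-5*(0 + 7)) = 36*(-5*7) = 36*(-35) = -1260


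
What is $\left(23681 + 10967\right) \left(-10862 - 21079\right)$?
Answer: $-1106691768$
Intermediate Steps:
$\left(23681 + 10967\right) \left(-10862 - 21079\right) = 34648 \left(-31941\right) = -1106691768$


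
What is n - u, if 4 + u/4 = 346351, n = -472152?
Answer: -1857540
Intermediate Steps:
u = 1385388 (u = -16 + 4*346351 = -16 + 1385404 = 1385388)
n - u = -472152 - 1*1385388 = -472152 - 1385388 = -1857540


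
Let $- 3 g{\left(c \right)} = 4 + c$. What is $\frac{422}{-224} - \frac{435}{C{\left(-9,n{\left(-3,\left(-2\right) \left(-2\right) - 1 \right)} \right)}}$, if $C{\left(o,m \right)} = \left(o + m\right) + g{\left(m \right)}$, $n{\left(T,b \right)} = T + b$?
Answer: $\frac{139619}{3472} \approx 40.213$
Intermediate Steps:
$g{\left(c \right)} = - \frac{4}{3} - \frac{c}{3}$ ($g{\left(c \right)} = - \frac{4 + c}{3} = - \frac{4}{3} - \frac{c}{3}$)
$C{\left(o,m \right)} = - \frac{4}{3} + o + \frac{2 m}{3}$ ($C{\left(o,m \right)} = \left(o + m\right) - \left(\frac{4}{3} + \frac{m}{3}\right) = \left(m + o\right) - \left(\frac{4}{3} + \frac{m}{3}\right) = - \frac{4}{3} + o + \frac{2 m}{3}$)
$\frac{422}{-224} - \frac{435}{C{\left(-9,n{\left(-3,\left(-2\right) \left(-2\right) - 1 \right)} \right)}} = \frac{422}{-224} - \frac{435}{- \frac{4}{3} - 9 + \frac{2 \left(-3 - -3\right)}{3}} = 422 \left(- \frac{1}{224}\right) - \frac{435}{- \frac{4}{3} - 9 + \frac{2 \left(-3 + \left(4 - 1\right)\right)}{3}} = - \frac{211}{112} - \frac{435}{- \frac{4}{3} - 9 + \frac{2 \left(-3 + 3\right)}{3}} = - \frac{211}{112} - \frac{435}{- \frac{4}{3} - 9 + \frac{2}{3} \cdot 0} = - \frac{211}{112} - \frac{435}{- \frac{4}{3} - 9 + 0} = - \frac{211}{112} - \frac{435}{- \frac{31}{3}} = - \frac{211}{112} - - \frac{1305}{31} = - \frac{211}{112} + \frac{1305}{31} = \frac{139619}{3472}$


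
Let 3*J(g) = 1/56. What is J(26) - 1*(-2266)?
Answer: 380689/168 ≈ 2266.0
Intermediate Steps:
J(g) = 1/168 (J(g) = (⅓)/56 = (⅓)*(1/56) = 1/168)
J(26) - 1*(-2266) = 1/168 - 1*(-2266) = 1/168 + 2266 = 380689/168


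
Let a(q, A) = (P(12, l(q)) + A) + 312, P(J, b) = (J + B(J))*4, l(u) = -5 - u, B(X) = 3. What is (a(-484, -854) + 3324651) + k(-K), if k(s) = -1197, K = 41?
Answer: 3322972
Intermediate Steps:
P(J, b) = 12 + 4*J (P(J, b) = (J + 3)*4 = (3 + J)*4 = 12 + 4*J)
a(q, A) = 372 + A (a(q, A) = ((12 + 4*12) + A) + 312 = ((12 + 48) + A) + 312 = (60 + A) + 312 = 372 + A)
(a(-484, -854) + 3324651) + k(-K) = ((372 - 854) + 3324651) - 1197 = (-482 + 3324651) - 1197 = 3324169 - 1197 = 3322972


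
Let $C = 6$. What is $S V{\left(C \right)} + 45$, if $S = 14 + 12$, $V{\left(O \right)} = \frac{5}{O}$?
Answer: $\frac{200}{3} \approx 66.667$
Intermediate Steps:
$S = 26$
$S V{\left(C \right)} + 45 = 26 \cdot \frac{5}{6} + 45 = \frac{65}{3} + 45 = \frac{200}{3}$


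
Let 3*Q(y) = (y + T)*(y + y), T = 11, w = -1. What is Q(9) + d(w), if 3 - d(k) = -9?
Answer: 132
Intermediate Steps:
d(k) = 12 (d(k) = 3 - 1*(-9) = 3 + 9 = 12)
Q(y) = 2*y*(11 + y)/3 (Q(y) = ((y + 11)*(y + y))/3 = ((11 + y)*(2*y))/3 = (2*y*(11 + y))/3 = 2*y*(11 + y)/3)
Q(9) + d(w) = (2/3)*9*(11 + 9) + 12 = (2/3)*9*20 + 12 = 120 + 12 = 132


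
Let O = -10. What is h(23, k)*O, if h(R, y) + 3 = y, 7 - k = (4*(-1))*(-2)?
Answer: 40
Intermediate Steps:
k = -1 (k = 7 - 4*(-1)*(-2) = 7 - (-4)*(-2) = 7 - 1*8 = 7 - 8 = -1)
h(R, y) = -3 + y
h(23, k)*O = (-3 - 1)*(-10) = -4*(-10) = 40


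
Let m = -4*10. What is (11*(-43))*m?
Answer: 18920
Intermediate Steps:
m = -40
(11*(-43))*m = (11*(-43))*(-40) = -473*(-40) = 18920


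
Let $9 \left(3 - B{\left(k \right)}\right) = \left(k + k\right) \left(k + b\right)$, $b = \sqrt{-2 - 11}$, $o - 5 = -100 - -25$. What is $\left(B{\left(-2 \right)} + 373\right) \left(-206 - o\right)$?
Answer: $- \frac{459136}{9} - \frac{544 i \sqrt{13}}{9} \approx -51015.0 - 217.94 i$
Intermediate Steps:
$o = -70$ ($o = 5 - 75 = -70$)
$b = i \sqrt{13}$ ($b = \sqrt{-13} = i \sqrt{13} \approx 3.6056 i$)
$B{\left(k \right)} = 3 - \frac{2 k \left(k + i \sqrt{13}\right)}{9}$ ($B{\left(k \right)} = 3 - \frac{\left(k + k\right) \left(k + i \sqrt{13}\right)}{9} = 3 - \frac{2 k \left(k + i \sqrt{13}\right)}{9}$)
$\left(B{\left(-2 \right)} + 373\right) \left(-206 - o\right) = \left(\left(3 - \frac{2 \left(-2\right)^{2}}{9} - \frac{2}{9} i \left(-2\right) \sqrt{13}\right) + 373\right) \left(-206 - -70\right) = \left(\left(3 - \frac{8}{9} + \frac{4 i \sqrt{13}}{9}\right) + 373\right) \left(-206 + 70\right) = \left(\left(3 - \frac{8}{9} + \frac{4 i \sqrt{13}}{9}\right) + 373\right) \left(-136\right) = \left(\left(\frac{19}{9} + \frac{4 i \sqrt{13}}{9}\right) + 373\right) \left(-136\right) = \left(\frac{3376}{9} + \frac{4 i \sqrt{13}}{9}\right) \left(-136\right) = - \frac{459136}{9} - \frac{544 i \sqrt{13}}{9}$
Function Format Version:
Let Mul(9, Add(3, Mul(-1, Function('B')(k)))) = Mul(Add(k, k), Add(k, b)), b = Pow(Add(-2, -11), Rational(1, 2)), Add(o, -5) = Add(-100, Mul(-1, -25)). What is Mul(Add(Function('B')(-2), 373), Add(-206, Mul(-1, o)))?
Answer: Add(Rational(-459136, 9), Mul(Rational(-544, 9), I, Pow(13, Rational(1, 2)))) ≈ Add(-51015., Mul(-217.94, I))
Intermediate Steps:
o = -70 (o = Add(5, Add(-100, Mul(-1, -25))) = Add(5, Add(-100, 25)) = Add(5, -75) = -70)
b = Mul(I, Pow(13, Rational(1, 2))) (b = Pow(-13, Rational(1, 2)) = Mul(I, Pow(13, Rational(1, 2))) ≈ Mul(3.6056, I))
Function('B')(k) = Add(3, Mul(Rational(-2, 9), k, Add(k, Mul(I, Pow(13, Rational(1, 2)))))) (Function('B')(k) = Add(3, Mul(Rational(-1, 9), Mul(Add(k, k), Add(k, Mul(I, Pow(13, Rational(1, 2))))))) = Add(3, Mul(Rational(-1, 9), Mul(Mul(2, k), Add(k, Mul(I, Pow(13, Rational(1, 2))))))) = Add(3, Mul(Rational(-1, 9), Mul(2, k, Add(k, Mul(I, Pow(13, Rational(1, 2))))))) = Add(3, Mul(Rational(-2, 9), k, Add(k, Mul(I, Pow(13, Rational(1, 2)))))))
Mul(Add(Function('B')(-2), 373), Add(-206, Mul(-1, o))) = Mul(Add(Add(3, Mul(Rational(-2, 9), Pow(-2, 2)), Mul(Rational(-2, 9), I, -2, Pow(13, Rational(1, 2)))), 373), Add(-206, Mul(-1, -70))) = Mul(Add(Add(3, Mul(Rational(-2, 9), 4), Mul(Rational(4, 9), I, Pow(13, Rational(1, 2)))), 373), Add(-206, 70)) = Mul(Add(Add(3, Rational(-8, 9), Mul(Rational(4, 9), I, Pow(13, Rational(1, 2)))), 373), -136) = Mul(Add(Add(Rational(19, 9), Mul(Rational(4, 9), I, Pow(13, Rational(1, 2)))), 373), -136) = Mul(Add(Rational(3376, 9), Mul(Rational(4, 9), I, Pow(13, Rational(1, 2)))), -136) = Add(Rational(-459136, 9), Mul(Rational(-544, 9), I, Pow(13, Rational(1, 2))))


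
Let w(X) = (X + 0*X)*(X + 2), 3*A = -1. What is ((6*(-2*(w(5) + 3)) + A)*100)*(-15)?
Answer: 684500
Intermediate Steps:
A = -1/3 (A = (1/3)*(-1) = -1/3 ≈ -0.33333)
w(X) = X*(2 + X) (w(X) = (X + 0)*(2 + X) = X*(2 + X))
((6*(-2*(w(5) + 3)) + A)*100)*(-15) = ((6*(-2*(5*(2 + 5) + 3)) - 1/3)*100)*(-15) = ((6*(-2*(5*7 + 3)) - 1/3)*100)*(-15) = ((6*(-2*(35 + 3)) - 1/3)*100)*(-15) = ((6*(-2*38) - 1/3)*100)*(-15) = ((6*(-76) - 1/3)*100)*(-15) = ((-456 - 1/3)*100)*(-15) = -1369/3*100*(-15) = -136900/3*(-15) = 684500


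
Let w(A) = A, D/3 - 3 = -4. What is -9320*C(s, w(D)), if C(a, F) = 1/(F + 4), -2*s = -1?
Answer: -9320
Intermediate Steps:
s = ½ (s = -½*(-1) = ½ ≈ 0.50000)
D = -3 (D = 9 + 3*(-4) = 9 - 12 = -3)
C(a, F) = 1/(4 + F)
-9320*C(s, w(D)) = -9320/(4 - 3) = -9320/1 = -9320*1 = -9320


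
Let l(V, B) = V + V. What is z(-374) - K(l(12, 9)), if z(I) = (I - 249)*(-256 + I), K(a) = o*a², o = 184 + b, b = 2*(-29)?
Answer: 319914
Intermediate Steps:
l(V, B) = 2*V
b = -58
o = 126 (o = 184 - 58 = 126)
K(a) = 126*a²
z(I) = (-256 + I)*(-249 + I) (z(I) = (-249 + I)*(-256 + I) = (-256 + I)*(-249 + I))
z(-374) - K(l(12, 9)) = (63744 + (-374)² - 505*(-374)) - 126*(2*12)² = (63744 + 139876 + 188870) - 126*24² = 392490 - 126*576 = 392490 - 1*72576 = 392490 - 72576 = 319914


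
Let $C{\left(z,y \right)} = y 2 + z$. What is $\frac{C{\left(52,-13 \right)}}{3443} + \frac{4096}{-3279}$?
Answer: $- \frac{14017274}{11289597} \approx -1.2416$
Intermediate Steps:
$C{\left(z,y \right)} = z + 2 y$ ($C{\left(z,y \right)} = 2 y + z = z + 2 y$)
$\frac{C{\left(52,-13 \right)}}{3443} + \frac{4096}{-3279} = \frac{52 + 2 \left(-13\right)}{3443} + \frac{4096}{-3279} = \left(52 - 26\right) \frac{1}{3443} + 4096 \left(- \frac{1}{3279}\right) = 26 \cdot \frac{1}{3443} - \frac{4096}{3279} = \frac{26}{3443} - \frac{4096}{3279} = - \frac{14017274}{11289597}$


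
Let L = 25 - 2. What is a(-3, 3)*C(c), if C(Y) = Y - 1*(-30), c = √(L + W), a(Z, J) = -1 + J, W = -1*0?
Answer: 60 + 2*√23 ≈ 69.592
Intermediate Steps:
W = 0
L = 23
c = √23 (c = √(23 + 0) = √23 ≈ 4.7958)
C(Y) = 30 + Y (C(Y) = Y + 30 = 30 + Y)
a(-3, 3)*C(c) = (-1 + 3)*(30 + √23) = 2*(30 + √23) = 60 + 2*√23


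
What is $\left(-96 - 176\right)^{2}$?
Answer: $73984$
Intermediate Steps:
$\left(-96 - 176\right)^{2} = \left(-272\right)^{2} = 73984$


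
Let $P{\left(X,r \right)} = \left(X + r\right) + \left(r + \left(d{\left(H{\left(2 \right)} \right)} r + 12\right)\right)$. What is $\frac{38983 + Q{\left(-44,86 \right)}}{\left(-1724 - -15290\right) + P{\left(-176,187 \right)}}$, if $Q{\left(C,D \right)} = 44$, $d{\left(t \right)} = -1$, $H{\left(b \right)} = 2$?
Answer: $\frac{39027}{13589} \approx 2.872$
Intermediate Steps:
$P{\left(X,r \right)} = 12 + X + r$ ($P{\left(X,r \right)} = \left(X + r\right) + \left(r - \left(-12 + r\right)\right) = \left(X + r\right) + 12 = 12 + X + r$)
$\frac{38983 + Q{\left(-44,86 \right)}}{\left(-1724 - -15290\right) + P{\left(-176,187 \right)}} = \frac{38983 + 44}{\left(-1724 - -15290\right) + \left(12 - 176 + 187\right)} = \frac{39027}{\left(-1724 + 15290\right) + 23} = \frac{39027}{13566 + 23} = \frac{39027}{13589}$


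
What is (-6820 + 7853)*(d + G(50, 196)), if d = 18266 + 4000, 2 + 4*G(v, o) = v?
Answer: 23013174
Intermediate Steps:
G(v, o) = -½ + v/4
d = 22266
(-6820 + 7853)*(d + G(50, 196)) = (-6820 + 7853)*(22266 + (-½ + (¼)*50)) = 1033*(22266 + (-½ + 25/2)) = 1033*(22266 + 12) = 1033*22278 = 23013174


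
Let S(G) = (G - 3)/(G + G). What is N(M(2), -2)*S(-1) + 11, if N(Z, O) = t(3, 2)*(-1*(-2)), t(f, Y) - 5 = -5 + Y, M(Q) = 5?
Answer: 19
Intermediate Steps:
t(f, Y) = Y (t(f, Y) = 5 + (-5 + Y) = Y)
N(Z, O) = 4 (N(Z, O) = 2*(-1*(-2)) = 2*2 = 4)
S(G) = (-3 + G)/(2*G) (S(G) = (-3 + G)/((2*G)) = (-3 + G)*(1/(2*G)) = (-3 + G)/(2*G))
N(M(2), -2)*S(-1) + 11 = 4*((1/2)*(-3 - 1)/(-1)) + 11 = 4*((1/2)*(-1)*(-4)) + 11 = 4*2 + 11 = 8 + 11 = 19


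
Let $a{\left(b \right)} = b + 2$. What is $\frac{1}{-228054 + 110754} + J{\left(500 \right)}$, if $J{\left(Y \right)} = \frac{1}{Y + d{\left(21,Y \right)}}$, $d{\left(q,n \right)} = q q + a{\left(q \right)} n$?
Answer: $\frac{11651}{162147700} \approx 7.1854 \cdot 10^{-5}$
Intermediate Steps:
$a{\left(b \right)} = 2 + b$
$d{\left(q,n \right)} = q^{2} + n \left(2 + q\right)$ ($d{\left(q,n \right)} = q q + \left(2 + q\right) n = q^{2} + n \left(2 + q\right)$)
$J{\left(Y \right)} = \frac{1}{441 + 24 Y}$ ($J{\left(Y \right)} = \frac{1}{Y + \left(21^{2} + Y \left(2 + 21\right)\right)} = \frac{1}{Y + \left(441 + Y 23\right)} = \frac{1}{Y + \left(441 + 23 Y\right)} = \frac{1}{441 + 24 Y}$)
$\frac{1}{-228054 + 110754} + J{\left(500 \right)} = \frac{1}{-228054 + 110754} + \frac{1}{3 \left(147 + 8 \cdot 500\right)} = \frac{1}{-117300} + \frac{1}{3 \left(147 + 4000\right)} = - \frac{1}{117300} + \frac{1}{3 \cdot 4147} = - \frac{1}{117300} + \frac{1}{3} \cdot \frac{1}{4147} = - \frac{1}{117300} + \frac{1}{12441} = \frac{11651}{162147700}$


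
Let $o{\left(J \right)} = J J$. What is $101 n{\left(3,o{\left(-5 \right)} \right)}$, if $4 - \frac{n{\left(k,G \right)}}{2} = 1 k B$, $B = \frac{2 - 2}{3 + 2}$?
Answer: $808$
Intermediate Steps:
$o{\left(J \right)} = J^{2}$
$B = 0$ ($B = \frac{0}{5} = 0 \cdot \frac{1}{5} = 0$)
$n{\left(k,G \right)} = 8$ ($n{\left(k,G \right)} = 8 - 2 \cdot 1 k 0 = 8 - 2 k 0 = 8 - 0 = 8 + 0 = 8$)
$101 n{\left(3,o{\left(-5 \right)} \right)} = 101 \cdot 8 = 808$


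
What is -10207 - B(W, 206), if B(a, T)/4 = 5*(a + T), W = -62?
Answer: -13087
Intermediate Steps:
B(a, T) = 20*T + 20*a (B(a, T) = 4*(5*(a + T)) = 4*(5*(T + a)) = 4*(5*T + 5*a) = 20*T + 20*a)
-10207 - B(W, 206) = -10207 - (20*206 + 20*(-62)) = -10207 - (4120 - 1240) = -10207 - 1*2880 = -10207 - 2880 = -13087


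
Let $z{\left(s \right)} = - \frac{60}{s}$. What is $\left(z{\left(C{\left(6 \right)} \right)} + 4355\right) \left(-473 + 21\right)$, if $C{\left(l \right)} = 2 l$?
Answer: $-1966200$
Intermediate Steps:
$\left(z{\left(C{\left(6 \right)} \right)} + 4355\right) \left(-473 + 21\right) = \left(- \frac{60}{2 \cdot 6} + 4355\right) \left(-473 + 21\right) = \left(- \frac{60}{12} + 4355\right) \left(-452\right) = \left(\left(-60\right) \frac{1}{12} + 4355\right) \left(-452\right) = \left(-5 + 4355\right) \left(-452\right) = 4350 \left(-452\right) = -1966200$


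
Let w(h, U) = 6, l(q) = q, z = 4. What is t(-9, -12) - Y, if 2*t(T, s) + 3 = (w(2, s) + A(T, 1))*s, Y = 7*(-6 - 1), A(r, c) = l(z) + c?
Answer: -37/2 ≈ -18.500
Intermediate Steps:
A(r, c) = 4 + c
Y = -49 (Y = 7*(-7) = -49)
t(T, s) = -3/2 + 11*s/2 (t(T, s) = -3/2 + ((6 + (4 + 1))*s)/2 = -3/2 + ((6 + 5)*s)/2 = -3/2 + (11*s)/2 = -3/2 + 11*s/2)
t(-9, -12) - Y = (-3/2 + (11/2)*(-12)) - 1*(-49) = (-3/2 - 66) + 49 = -135/2 + 49 = -37/2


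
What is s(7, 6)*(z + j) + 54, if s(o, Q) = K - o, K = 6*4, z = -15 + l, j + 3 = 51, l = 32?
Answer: 1159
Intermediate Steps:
j = 48 (j = -3 + 51 = 48)
z = 17 (z = -15 + 32 = 17)
K = 24
s(o, Q) = 24 - o
s(7, 6)*(z + j) + 54 = (24 - 1*7)*(17 + 48) + 54 = (24 - 7)*65 + 54 = 17*65 + 54 = 1105 + 54 = 1159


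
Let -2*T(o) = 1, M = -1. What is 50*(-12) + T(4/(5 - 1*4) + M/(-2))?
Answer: -1201/2 ≈ -600.50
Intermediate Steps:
T(o) = -½ (T(o) = -½*1 = -½)
50*(-12) + T(4/(5 - 1*4) + M/(-2)) = 50*(-12) - ½ = -600 - ½ = -1201/2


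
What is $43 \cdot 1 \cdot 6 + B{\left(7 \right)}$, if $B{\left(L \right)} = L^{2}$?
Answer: $307$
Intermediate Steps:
$43 \cdot 1 \cdot 6 + B{\left(7 \right)} = 43 \cdot 1 \cdot 6 + 7^{2} = 43 \cdot 6 + 49 = 258 + 49 = 307$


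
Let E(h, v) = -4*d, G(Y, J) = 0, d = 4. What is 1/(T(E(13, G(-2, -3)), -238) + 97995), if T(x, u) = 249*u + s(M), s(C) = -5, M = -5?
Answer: 1/38728 ≈ 2.5821e-5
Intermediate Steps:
E(h, v) = -16 (E(h, v) = -4*4 = -16)
T(x, u) = -5 + 249*u (T(x, u) = 249*u - 5 = -5 + 249*u)
1/(T(E(13, G(-2, -3)), -238) + 97995) = 1/((-5 + 249*(-238)) + 97995) = 1/((-5 - 59262) + 97995) = 1/(-59267 + 97995) = 1/38728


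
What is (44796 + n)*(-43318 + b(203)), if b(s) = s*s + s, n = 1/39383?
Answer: -3362566856314/39383 ≈ -8.5381e+7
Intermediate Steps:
n = 1/39383 ≈ 2.5392e-5
b(s) = s + s² (b(s) = s² + s = s + s²)
(44796 + n)*(-43318 + b(203)) = (44796 + 1/39383)*(-43318 + 203*(1 + 203)) = 1764200869*(-43318 + 203*204)/39383 = 1764200869*(-43318 + 41412)/39383 = (1764200869/39383)*(-1906) = -3362566856314/39383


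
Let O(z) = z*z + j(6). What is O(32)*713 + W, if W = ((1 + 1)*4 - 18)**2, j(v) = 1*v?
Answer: 734490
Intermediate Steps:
j(v) = v
O(z) = 6 + z**2 (O(z) = z*z + 6 = z**2 + 6 = 6 + z**2)
W = 100 (W = (2*4 - 18)**2 = (8 - 18)**2 = (-10)**2 = 100)
O(32)*713 + W = (6 + 32**2)*713 + 100 = (6 + 1024)*713 + 100 = 1030*713 + 100 = 734390 + 100 = 734490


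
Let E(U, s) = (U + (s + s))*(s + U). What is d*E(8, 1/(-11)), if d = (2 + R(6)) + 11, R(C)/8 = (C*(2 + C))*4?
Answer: 11589618/121 ≈ 95782.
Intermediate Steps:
R(C) = 32*C*(2 + C) (R(C) = 8*((C*(2 + C))*4) = 8*(4*C*(2 + C)) = 32*C*(2 + C))
E(U, s) = (U + s)*(U + 2*s) (E(U, s) = (U + 2*s)*(U + s) = (U + s)*(U + 2*s))
d = 1549 (d = (2 + 32*6*(2 + 6)) + 11 = (2 + 32*6*8) + 11 = (2 + 1536) + 11 = 1538 + 11 = 1549)
d*E(8, 1/(-11)) = 1549*(8² + 2*(1/(-11))² + 3*8/(-11)) = 1549*(64 + 2*(-1/11)² + 3*8*(-1/11)) = 1549*(64 + 2*(1/121) - 24/11) = 1549*(64 + 2/121 - 24/11) = 1549*(7482/121) = 11589618/121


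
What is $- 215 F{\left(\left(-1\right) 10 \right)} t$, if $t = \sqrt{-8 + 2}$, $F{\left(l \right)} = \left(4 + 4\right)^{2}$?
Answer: $- 13760 i \sqrt{6} \approx - 33705.0 i$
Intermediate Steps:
$F{\left(l \right)} = 64$ ($F{\left(l \right)} = 8^{2} = 64$)
$t = i \sqrt{6}$ ($t = \sqrt{-6} = i \sqrt{6} \approx 2.4495 i$)
$- 215 F{\left(\left(-1\right) 10 \right)} t = \left(-215\right) 64 i \sqrt{6} = - 13760 i \sqrt{6}$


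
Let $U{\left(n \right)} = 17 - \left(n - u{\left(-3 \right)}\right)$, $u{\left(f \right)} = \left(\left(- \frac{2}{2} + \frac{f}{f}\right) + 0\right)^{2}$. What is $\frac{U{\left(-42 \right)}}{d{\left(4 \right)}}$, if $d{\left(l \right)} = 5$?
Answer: $\frac{59}{5} \approx 11.8$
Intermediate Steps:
$u{\left(f \right)} = 0$ ($u{\left(f \right)} = \left(\left(\left(-2\right) \frac{1}{2} + 1\right) + 0\right)^{2} = \left(\left(-1 + 1\right) + 0\right)^{2} = \left(0 + 0\right)^{2} = 0^{2} = 0$)
$U{\left(n \right)} = 17 - n$ ($U{\left(n \right)} = 17 - \left(n - 0\right) = 17 - \left(n + 0\right) = 17 - n$)
$\frac{U{\left(-42 \right)}}{d{\left(4 \right)}} = \frac{17 - -42}{5} = \left(17 + 42\right) \frac{1}{5} = 59 \cdot \frac{1}{5} = \frac{59}{5}$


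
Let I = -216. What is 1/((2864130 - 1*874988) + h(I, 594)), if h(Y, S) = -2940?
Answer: 1/1986202 ≈ 5.0347e-7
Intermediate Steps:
1/((2864130 - 1*874988) + h(I, 594)) = 1/((2864130 - 1*874988) - 2940) = 1/((2864130 - 874988) - 2940) = 1/(1989142 - 2940) = 1/1986202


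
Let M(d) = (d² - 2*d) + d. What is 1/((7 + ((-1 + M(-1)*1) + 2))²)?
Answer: 1/100 ≈ 0.010000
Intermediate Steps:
M(d) = d² - d
1/((7 + ((-1 + M(-1)*1) + 2))²) = 1/((7 + ((-1 - (-1 - 1)*1) + 2))²) = 1/((7 + ((-1 - 1*(-2)*1) + 2))²) = 1/((7 + ((-1 + 2*1) + 2))²) = 1/((7 + ((-1 + 2) + 2))²) = 1/((7 + (1 + 2))²) = 1/((7 + 3)²) = 1/(10²) = 1/100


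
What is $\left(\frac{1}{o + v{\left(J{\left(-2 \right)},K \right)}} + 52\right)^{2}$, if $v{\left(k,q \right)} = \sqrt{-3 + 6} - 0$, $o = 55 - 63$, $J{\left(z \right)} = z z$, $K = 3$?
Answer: $\frac{10010899}{3721} - \frac{6328 \sqrt{3}}{3721} \approx 2687.4$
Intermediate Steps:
$J{\left(z \right)} = z^{2}$
$o = -8$
$v{\left(k,q \right)} = \sqrt{3}$ ($v{\left(k,q \right)} = \sqrt{3} + 0 = \sqrt{3}$)
$\left(\frac{1}{o + v{\left(J{\left(-2 \right)},K \right)}} + 52\right)^{2} = \left(\frac{1}{-8 + \sqrt{3}} + 52\right)^{2} = \left(52 + \frac{1}{-8 + \sqrt{3}}\right)^{2}$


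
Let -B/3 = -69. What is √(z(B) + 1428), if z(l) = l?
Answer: √1635 ≈ 40.435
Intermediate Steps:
B = 207 (B = -3*(-69) = 207)
√(z(B) + 1428) = √(207 + 1428) = √1635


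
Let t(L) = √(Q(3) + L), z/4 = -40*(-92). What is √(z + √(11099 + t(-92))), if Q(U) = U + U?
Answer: √(14720 + √(11099 + I*√86)) ≈ 121.76 + 0.0002*I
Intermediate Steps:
Q(U) = 2*U
z = 14720 (z = 4*(-40*(-92)) = 4*3680 = 14720)
t(L) = √(6 + L) (t(L) = √(2*3 + L) = √(6 + L))
√(z + √(11099 + t(-92))) = √(14720 + √(11099 + √(6 - 92))) = √(14720 + √(11099 + √(-86))) = √(14720 + √(11099 + I*√86))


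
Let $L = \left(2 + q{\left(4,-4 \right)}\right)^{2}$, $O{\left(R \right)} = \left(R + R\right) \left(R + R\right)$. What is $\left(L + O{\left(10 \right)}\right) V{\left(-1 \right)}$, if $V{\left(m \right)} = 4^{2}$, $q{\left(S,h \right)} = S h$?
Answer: $9536$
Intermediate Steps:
$O{\left(R \right)} = 4 R^{2}$ ($O{\left(R \right)} = 2 R 2 R = 4 R^{2}$)
$V{\left(m \right)} = 16$
$L = 196$ ($L = \left(2 + 4 \left(-4\right)\right)^{2} = \left(2 - 16\right)^{2} = \left(-14\right)^{2} = 196$)
$\left(L + O{\left(10 \right)}\right) V{\left(-1 \right)} = \left(196 + 4 \cdot 10^{2}\right) 16 = \left(196 + 4 \cdot 100\right) 16 = \left(196 + 400\right) 16 = 596 \cdot 16 = 9536$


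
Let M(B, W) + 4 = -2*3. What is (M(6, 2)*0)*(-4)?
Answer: 0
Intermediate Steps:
M(B, W) = -10 (M(B, W) = -4 - 2*3 = -4 - 6 = -10)
(M(6, 2)*0)*(-4) = -10*0*(-4) = 0*(-4) = 0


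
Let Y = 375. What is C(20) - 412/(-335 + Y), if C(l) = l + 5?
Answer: 147/10 ≈ 14.700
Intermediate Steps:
C(l) = 5 + l
C(20) - 412/(-335 + Y) = (5 + 20) - 412/(-335 + 375) = 25 - 412/40 = 25 + (1/40)*(-412) = 25 - 103/10 = 147/10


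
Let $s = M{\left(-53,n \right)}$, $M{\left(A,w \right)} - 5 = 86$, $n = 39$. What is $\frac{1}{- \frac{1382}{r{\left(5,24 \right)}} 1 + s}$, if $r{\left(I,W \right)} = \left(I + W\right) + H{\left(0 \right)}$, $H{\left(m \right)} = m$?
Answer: $\frac{29}{1257} \approx 0.023071$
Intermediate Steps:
$r{\left(I,W \right)} = I + W$ ($r{\left(I,W \right)} = \left(I + W\right) + 0 = I + W$)
$M{\left(A,w \right)} = 91$ ($M{\left(A,w \right)} = 5 + 86 = 91$)
$s = 91$
$\frac{1}{- \frac{1382}{r{\left(5,24 \right)}} 1 + s} = \frac{1}{- \frac{1382}{5 + 24} \cdot 1 + 91} = \frac{1}{- \frac{1382}{29} \cdot 1 + 91} = \frac{1}{\left(-1382\right) \frac{1}{29} \cdot 1 + 91} = \frac{1}{\left(- \frac{1382}{29}\right) 1 + 91} = \frac{1}{- \frac{1382}{29} + 91} = \frac{1}{\frac{1257}{29}} = \frac{29}{1257}$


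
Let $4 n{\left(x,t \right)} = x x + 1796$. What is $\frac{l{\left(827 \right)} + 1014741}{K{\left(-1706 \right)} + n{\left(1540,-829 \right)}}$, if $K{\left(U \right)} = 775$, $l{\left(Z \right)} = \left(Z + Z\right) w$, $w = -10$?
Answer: $\frac{998201}{594124} \approx 1.6801$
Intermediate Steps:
$n{\left(x,t \right)} = 449 + \frac{x^{2}}{4}$ ($n{\left(x,t \right)} = \frac{x x + 1796}{4} = \frac{x^{2} + 1796}{4} = \frac{1796 + x^{2}}{4} = 449 + \frac{x^{2}}{4}$)
$l{\left(Z \right)} = - 20 Z$ ($l{\left(Z \right)} = \left(Z + Z\right) \left(-10\right) = 2 Z \left(-10\right) = - 20 Z$)
$\frac{l{\left(827 \right)} + 1014741}{K{\left(-1706 \right)} + n{\left(1540,-829 \right)}} = \frac{\left(-20\right) 827 + 1014741}{775 + \left(449 + \frac{1540^{2}}{4}\right)} = \frac{-16540 + 1014741}{775 + \left(449 + \frac{1}{4} \cdot 2371600\right)} = \frac{998201}{775 + \left(449 + 592900\right)} = \frac{998201}{775 + 593349} = \frac{998201}{594124}$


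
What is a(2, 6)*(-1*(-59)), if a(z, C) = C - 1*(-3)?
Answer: 531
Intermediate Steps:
a(z, C) = 3 + C (a(z, C) = C + 3 = 3 + C)
a(2, 6)*(-1*(-59)) = (3 + 6)*(-1*(-59)) = 9*59 = 531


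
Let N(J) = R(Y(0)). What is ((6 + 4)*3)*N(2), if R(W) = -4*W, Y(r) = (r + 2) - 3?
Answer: 120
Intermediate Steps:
Y(r) = -1 + r (Y(r) = (2 + r) - 3 = -1 + r)
N(J) = 4 (N(J) = -4*(-1 + 0) = -4*(-1) = 4)
((6 + 4)*3)*N(2) = ((6 + 4)*3)*4 = (10*3)*4 = 30*4 = 120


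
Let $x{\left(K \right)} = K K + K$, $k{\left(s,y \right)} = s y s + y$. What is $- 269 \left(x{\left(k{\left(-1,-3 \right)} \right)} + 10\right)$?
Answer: $-10760$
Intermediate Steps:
$k{\left(s,y \right)} = y + y s^{2}$ ($k{\left(s,y \right)} = y s^{2} + y = y + y s^{2}$)
$x{\left(K \right)} = K + K^{2}$ ($x{\left(K \right)} = K^{2} + K = K + K^{2}$)
$- 269 \left(x{\left(k{\left(-1,-3 \right)} \right)} + 10\right) = - 269 \left(- 3 \left(1 + \left(-1\right)^{2}\right) \left(1 - 3 \left(1 + \left(-1\right)^{2}\right)\right) + 10\right) = - 269 \left(- 3 \left(1 + 1\right) \left(1 - 3 \left(1 + 1\right)\right) + 10\right) = - 269 \left(\left(-3\right) 2 \left(1 - 6\right) + 10\right) = - 269 \left(- 6 \left(1 - 6\right) + 10\right) = - 269 \left(\left(-6\right) \left(-5\right) + 10\right) = - 269 \left(30 + 10\right) = \left(-269\right) 40 = -10760$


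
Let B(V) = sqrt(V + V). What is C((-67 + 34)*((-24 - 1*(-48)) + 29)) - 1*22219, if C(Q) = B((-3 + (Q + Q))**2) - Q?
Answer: -20470 + 3501*sqrt(2) ≈ -15519.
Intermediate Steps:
B(V) = sqrt(2)*sqrt(V) (B(V) = sqrt(2*V) = sqrt(2)*sqrt(V))
C(Q) = -Q + sqrt(2)*sqrt((-3 + 2*Q)**2) (C(Q) = sqrt(2)*sqrt((-3 + (Q + Q))**2) - Q = sqrt(2)*sqrt((-3 + 2*Q)**2) - Q = -Q + sqrt(2)*sqrt((-3 + 2*Q)**2))
C((-67 + 34)*((-24 - 1*(-48)) + 29)) - 1*22219 = (-(-67 + 34)*((-24 - 1*(-48)) + 29) + sqrt(2)*sqrt((-3 + 2*((-67 + 34)*((-24 - 1*(-48)) + 29)))**2)) - 1*22219 = (-(-33)*((-24 + 48) + 29) + sqrt(2)*sqrt((-3 + 2*(-33*((-24 + 48) + 29)))**2)) - 22219 = (-(-33)*(24 + 29) + sqrt(2)*sqrt((-3 + 2*(-33*(24 + 29)))**2)) - 22219 = (-(-33)*53 + sqrt(2)*sqrt((-3 + 2*(-33*53))**2)) - 22219 = (-1*(-1749) + sqrt(2)*sqrt((-3 + 2*(-1749))**2)) - 22219 = (1749 + sqrt(2)*sqrt((-3 - 3498)**2)) - 22219 = (1749 + sqrt(2)*sqrt((-3501)**2)) - 22219 = (1749 + sqrt(2)*sqrt(12257001)) - 22219 = (1749 + sqrt(2)*3501) - 22219 = (1749 + 3501*sqrt(2)) - 22219 = -20470 + 3501*sqrt(2)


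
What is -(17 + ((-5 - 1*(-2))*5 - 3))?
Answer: 1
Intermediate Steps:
-(17 + ((-5 - 1*(-2))*5 - 3)) = -(17 + ((-5 + 2)*5 - 3)) = -(17 + (-3*5 - 3)) = -(17 + (-15 - 3)) = -(17 - 18) = -1*(-1) = 1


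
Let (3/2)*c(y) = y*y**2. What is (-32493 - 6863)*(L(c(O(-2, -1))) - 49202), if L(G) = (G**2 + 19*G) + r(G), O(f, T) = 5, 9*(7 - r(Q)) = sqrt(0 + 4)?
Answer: 14404571492/9 ≈ 1.6005e+9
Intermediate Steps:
r(Q) = 61/9 (r(Q) = 7 - sqrt(0 + 4)/9 = 7 - sqrt(4)/9 = 7 - 1/9*2 = 7 - 2/9 = 61/9)
c(y) = 2*y**3/3 (c(y) = 2*(y*y**2)/3 = 2*y**3/3)
L(G) = 61/9 + G**2 + 19*G (L(G) = (G**2 + 19*G) + 61/9 = 61/9 + G**2 + 19*G)
(-32493 - 6863)*(L(c(O(-2, -1))) - 49202) = (-32493 - 6863)*((61/9 + ((2/3)*5**3)**2 + 19*((2/3)*5**3)) - 49202) = -39356*((61/9 + ((2/3)*125)**2 + 19*((2/3)*125)) - 49202) = -39356*((61/9 + (250/3)**2 + 19*(250/3)) - 49202) = -39356*((61/9 + 62500/9 + 4750/3) - 49202) = -39356*(76811/9 - 49202) = -39356*(-366007/9) = 14404571492/9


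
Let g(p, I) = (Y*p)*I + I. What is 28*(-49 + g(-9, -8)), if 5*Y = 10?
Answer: 2436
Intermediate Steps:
Y = 2 (Y = (⅕)*10 = 2)
g(p, I) = I + 2*I*p (g(p, I) = (2*p)*I + I = 2*I*p + I = I + 2*I*p)
28*(-49 + g(-9, -8)) = 28*(-49 - 8*(1 + 2*(-9))) = 28*(-49 - 8*(1 - 18)) = 28*(-49 - 8*(-17)) = 28*(-49 + 136) = 28*87 = 2436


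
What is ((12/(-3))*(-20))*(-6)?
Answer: -480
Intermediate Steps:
((12/(-3))*(-20))*(-6) = ((12*(-⅓))*(-20))*(-6) = -4*(-20)*(-6) = 80*(-6) = -480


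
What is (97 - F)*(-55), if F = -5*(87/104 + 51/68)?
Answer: -600215/104 ≈ -5771.3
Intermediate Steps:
F = -825/104 (F = -5*(87*(1/104) + 51*(1/68)) = -5*(87/104 + 3/4) = -5*165/104 = -825/104 ≈ -7.9327)
(97 - F)*(-55) = (97 - 1*(-825/104))*(-55) = (97 + 825/104)*(-55) = (10913/104)*(-55) = -600215/104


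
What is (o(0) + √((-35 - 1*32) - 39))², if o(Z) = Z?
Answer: -106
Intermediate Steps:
(o(0) + √((-35 - 1*32) - 39))² = (0 + √((-35 - 1*32) - 39))² = (0 + √((-35 - 32) - 39))² = (0 + √(-67 - 39))² = (0 + √(-106))² = (0 + I*√106)² = (I*√106)² = -106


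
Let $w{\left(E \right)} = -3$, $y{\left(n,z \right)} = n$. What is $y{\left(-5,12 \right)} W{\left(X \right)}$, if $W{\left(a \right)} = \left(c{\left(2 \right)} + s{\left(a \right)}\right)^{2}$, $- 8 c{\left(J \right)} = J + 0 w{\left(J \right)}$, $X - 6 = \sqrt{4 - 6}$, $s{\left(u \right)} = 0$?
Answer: $- \frac{5}{16} \approx -0.3125$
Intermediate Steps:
$X = 6 + i \sqrt{2}$ ($X = 6 + \sqrt{4 - 6} = 6 + \sqrt{-2} = 6 + i \sqrt{2} \approx 6.0 + 1.4142 i$)
$c{\left(J \right)} = - \frac{J}{8}$ ($c{\left(J \right)} = - \frac{J + 0 \left(-3\right)}{8} = - \frac{J + 0}{8} = - \frac{J}{8}$)
$W{\left(a \right)} = \frac{1}{16}$ ($W{\left(a \right)} = \left(\left(- \frac{1}{8}\right) 2 + 0\right)^{2} = \left(- \frac{1}{4} + 0\right)^{2} = \left(- \frac{1}{4}\right)^{2} = \frac{1}{16}$)
$y{\left(-5,12 \right)} W{\left(X \right)} = \left(-5\right) \frac{1}{16} = - \frac{5}{16}$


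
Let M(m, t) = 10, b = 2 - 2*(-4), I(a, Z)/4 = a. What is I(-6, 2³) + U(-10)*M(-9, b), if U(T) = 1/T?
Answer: -25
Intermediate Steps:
I(a, Z) = 4*a
b = 10 (b = 2 + 8 = 10)
I(-6, 2³) + U(-10)*M(-9, b) = 4*(-6) + 10/(-10) = -24 - ⅒*10 = -24 - 1 = -25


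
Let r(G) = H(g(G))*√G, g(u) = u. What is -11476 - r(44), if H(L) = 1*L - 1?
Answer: -11476 - 86*√11 ≈ -11761.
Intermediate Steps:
H(L) = -1 + L (H(L) = L - 1 = -1 + L)
r(G) = √G*(-1 + G) (r(G) = (-1 + G)*√G = √G*(-1 + G))
-11476 - r(44) = -11476 - √44*(-1 + 44) = -11476 - 2*√11*43 = -11476 - 86*√11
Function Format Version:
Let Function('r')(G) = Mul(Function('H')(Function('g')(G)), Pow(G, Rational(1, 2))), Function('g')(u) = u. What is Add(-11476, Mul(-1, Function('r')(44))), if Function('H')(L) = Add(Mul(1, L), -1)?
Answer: Add(-11476, Mul(-86, Pow(11, Rational(1, 2)))) ≈ -11761.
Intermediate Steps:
Function('H')(L) = Add(-1, L) (Function('H')(L) = Add(L, -1) = Add(-1, L))
Function('r')(G) = Mul(Pow(G, Rational(1, 2)), Add(-1, G)) (Function('r')(G) = Mul(Add(-1, G), Pow(G, Rational(1, 2))) = Mul(Pow(G, Rational(1, 2)), Add(-1, G)))
Add(-11476, Mul(-1, Function('r')(44))) = Add(-11476, Mul(-1, Mul(Pow(44, Rational(1, 2)), Add(-1, 44)))) = Add(-11476, Mul(-1, Mul(Mul(2, Pow(11, Rational(1, 2))), 43))) = Add(-11476, Mul(-1, Mul(86, Pow(11, Rational(1, 2))))) = Add(-11476, Mul(-86, Pow(11, Rational(1, 2))))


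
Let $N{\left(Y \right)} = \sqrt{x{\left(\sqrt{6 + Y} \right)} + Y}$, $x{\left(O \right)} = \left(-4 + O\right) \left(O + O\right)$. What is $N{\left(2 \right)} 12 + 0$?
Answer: $12 \sqrt{18 - 16 \sqrt{2}} \approx 25.814 i$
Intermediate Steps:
$x{\left(O \right)} = 2 O \left(-4 + O\right)$ ($x{\left(O \right)} = \left(-4 + O\right) 2 O = 2 O \left(-4 + O\right)$)
$N{\left(Y \right)} = \sqrt{Y + 2 \sqrt{6 + Y} \left(-4 + \sqrt{6 + Y}\right)}$ ($N{\left(Y \right)} = \sqrt{2 \sqrt{6 + Y} \left(-4 + \sqrt{6 + Y}\right) + Y} = \sqrt{Y + 2 \sqrt{6 + Y} \left(-4 + \sqrt{6 + Y}\right)}$)
$N{\left(2 \right)} 12 + 0 = \sqrt{12 - 8 \sqrt{6 + 2} + 3 \cdot 2} \cdot 12 + 0 = \sqrt{12 - 8 \sqrt{8} + 6} \cdot 12 + 0 = \sqrt{12 - 8 \cdot 2 \sqrt{2} + 6} \cdot 12 + 0 = \sqrt{12 - 16 \sqrt{2} + 6} \cdot 12 + 0 = \sqrt{18 - 16 \sqrt{2}} \cdot 12 + 0 = 12 \sqrt{18 - 16 \sqrt{2}} + 0 = 12 \sqrt{18 - 16 \sqrt{2}}$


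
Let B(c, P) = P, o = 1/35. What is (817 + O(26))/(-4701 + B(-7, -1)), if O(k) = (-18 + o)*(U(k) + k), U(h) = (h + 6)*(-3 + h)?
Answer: 450703/164570 ≈ 2.7387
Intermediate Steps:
U(h) = (-3 + h)*(6 + h) (U(h) = (6 + h)*(-3 + h) = (-3 + h)*(6 + h))
o = 1/35 ≈ 0.028571
O(k) = 11322/35 - 2516*k/35 - 629*k**2/35 (O(k) = (-18 + 1/35)*((-18 + k**2 + 3*k) + k) = -629*(-18 + k**2 + 4*k)/35 = 11322/35 - 2516*k/35 - 629*k**2/35)
(817 + O(26))/(-4701 + B(-7, -1)) = (817 + (11322/35 - 2516/35*26 - 629/35*26**2))/(-4701 - 1) = (817 + (11322/35 - 65416/35 - 629/35*676))/(-4702) = (817 + (11322/35 - 65416/35 - 425204/35))*(-1/4702) = (817 - 479298/35)*(-1/4702) = -450703/35*(-1/4702) = 450703/164570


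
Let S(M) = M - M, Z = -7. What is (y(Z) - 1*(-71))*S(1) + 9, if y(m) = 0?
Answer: 9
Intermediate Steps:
S(M) = 0
(y(Z) - 1*(-71))*S(1) + 9 = (0 - 1*(-71))*0 + 9 = (0 + 71)*0 + 9 = 71*0 + 9 = 0 + 9 = 9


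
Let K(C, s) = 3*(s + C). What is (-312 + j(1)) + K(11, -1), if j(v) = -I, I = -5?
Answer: -277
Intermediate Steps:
K(C, s) = 3*C + 3*s (K(C, s) = 3*(C + s) = 3*C + 3*s)
j(v) = 5 (j(v) = -1*(-5) = 5)
(-312 + j(1)) + K(11, -1) = (-312 + 5) + (3*11 + 3*(-1)) = -307 + (33 - 3) = -307 + 30 = -277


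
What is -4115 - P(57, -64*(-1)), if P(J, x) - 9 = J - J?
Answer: -4124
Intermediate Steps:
P(J, x) = 9 (P(J, x) = 9 + (J - J) = 9 + 0 = 9)
-4115 - P(57, -64*(-1)) = -4115 - 1*9 = -4115 - 9 = -4124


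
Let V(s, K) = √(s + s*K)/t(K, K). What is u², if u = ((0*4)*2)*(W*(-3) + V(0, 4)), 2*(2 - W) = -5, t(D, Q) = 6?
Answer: 0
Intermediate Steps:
W = 9/2 (W = 2 - ½*(-5) = 2 + 5/2 = 9/2 ≈ 4.5000)
V(s, K) = √(s + K*s)/6 (V(s, K) = √(s + s*K)/6 = √(s + K*s)*(⅙) = √(s + K*s)/6)
u = 0 (u = ((0*4)*2)*((9/2)*(-3) + √(0*(1 + 4))/6) = (0*2)*(-27/2 + √(0*5)/6) = 0*(-27/2 + √0/6) = 0*(-27/2 + (⅙)*0) = 0*(-27/2 + 0) = 0*(-27/2) = 0)
u² = 0² = 0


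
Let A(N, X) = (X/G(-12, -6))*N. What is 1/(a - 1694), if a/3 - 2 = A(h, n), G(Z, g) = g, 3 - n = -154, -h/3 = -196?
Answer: -1/47846 ≈ -2.0900e-5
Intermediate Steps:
h = 588 (h = -3*(-196) = 588)
n = 157 (n = 3 - 1*(-154) = 3 + 154 = 157)
A(N, X) = -N*X/6 (A(N, X) = (X/(-6))*N = (X*(-⅙))*N = (-X/6)*N = -N*X/6)
a = -46152 (a = 6 + 3*(-⅙*588*157) = 6 + 3*(-15386) = 6 - 46158 = -46152)
1/(a - 1694) = 1/(-46152 - 1694) = 1/(-47846) = -1/47846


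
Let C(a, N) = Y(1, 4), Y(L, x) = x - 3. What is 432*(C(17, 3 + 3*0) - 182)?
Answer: -78192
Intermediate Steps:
Y(L, x) = -3 + x
C(a, N) = 1 (C(a, N) = -3 + 4 = 1)
432*(C(17, 3 + 3*0) - 182) = 432*(1 - 182) = 432*(-181) = -78192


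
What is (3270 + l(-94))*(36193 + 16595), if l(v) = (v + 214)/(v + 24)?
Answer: 1207683864/7 ≈ 1.7253e+8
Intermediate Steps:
l(v) = (214 + v)/(24 + v)
(3270 + l(-94))*(36193 + 16595) = (3270 + (214 - 94)/(24 - 94))*(36193 + 16595) = (3270 + 120/(-70))*52788 = (3270 - 1/70*120)*52788 = (3270 - 12/7)*52788 = (22878/7)*52788 = 1207683864/7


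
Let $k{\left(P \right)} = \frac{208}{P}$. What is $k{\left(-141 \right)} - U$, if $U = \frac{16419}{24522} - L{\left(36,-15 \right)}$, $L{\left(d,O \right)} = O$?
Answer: $- \frac{19759895}{1152534} \approx -17.145$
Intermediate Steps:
$U = \frac{128083}{8174}$ ($U = \frac{16419}{24522} - -15 = 16419 \cdot \frac{1}{24522} + 15 = \frac{5473}{8174} + 15 = \frac{128083}{8174} \approx 15.67$)
$k{\left(-141 \right)} - U = \frac{208}{-141} - \frac{128083}{8174} = 208 \left(- \frac{1}{141}\right) - \frac{128083}{8174} = - \frac{208}{141} - \frac{128083}{8174} = - \frac{19759895}{1152534}$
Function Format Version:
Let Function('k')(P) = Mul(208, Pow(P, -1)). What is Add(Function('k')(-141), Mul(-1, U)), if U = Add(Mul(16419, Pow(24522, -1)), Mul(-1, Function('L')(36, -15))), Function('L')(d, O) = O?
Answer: Rational(-19759895, 1152534) ≈ -17.145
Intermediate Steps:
U = Rational(128083, 8174) (U = Add(Mul(16419, Pow(24522, -1)), Mul(-1, -15)) = Add(Mul(16419, Rational(1, 24522)), 15) = Add(Rational(5473, 8174), 15) = Rational(128083, 8174) ≈ 15.670)
Add(Function('k')(-141), Mul(-1, U)) = Add(Mul(208, Pow(-141, -1)), Mul(-1, Rational(128083, 8174))) = Add(Mul(208, Rational(-1, 141)), Rational(-128083, 8174)) = Add(Rational(-208, 141), Rational(-128083, 8174)) = Rational(-19759895, 1152534)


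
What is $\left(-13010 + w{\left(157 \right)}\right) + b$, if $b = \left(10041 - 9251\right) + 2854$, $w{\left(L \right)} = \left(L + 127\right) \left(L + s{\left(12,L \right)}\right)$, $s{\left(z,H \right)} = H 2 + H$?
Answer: $168986$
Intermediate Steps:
$s{\left(z,H \right)} = 3 H$ ($s{\left(z,H \right)} = 2 H + H = 3 H$)
$w{\left(L \right)} = 4 L \left(127 + L\right)$ ($w{\left(L \right)} = \left(L + 127\right) \left(L + 3 L\right) = \left(127 + L\right) 4 L = 4 L \left(127 + L\right)$)
$b = 3644$ ($b = 790 + 2854 = 3644$)
$\left(-13010 + w{\left(157 \right)}\right) + b = \left(-13010 + 4 \cdot 157 \left(127 + 157\right)\right) + 3644 = \left(-13010 + 4 \cdot 157 \cdot 284\right) + 3644 = \left(-13010 + 178352\right) + 3644 = 165342 + 3644 = 168986$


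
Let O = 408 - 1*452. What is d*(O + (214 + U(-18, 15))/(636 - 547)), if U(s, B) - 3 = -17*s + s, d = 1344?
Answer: -4584384/89 ≈ -51510.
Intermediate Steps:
U(s, B) = 3 - 16*s (U(s, B) = 3 + (-17*s + s) = 3 - 16*s)
O = -44 (O = 408 - 452 = -44)
d*(O + (214 + U(-18, 15))/(636 - 547)) = 1344*(-44 + (214 + (3 - 16*(-18)))/(636 - 547)) = 1344*(-44 + (214 + (3 + 288))/89) = 1344*(-44 + (214 + 291)*(1/89)) = 1344*(-44 + 505*(1/89)) = 1344*(-44 + 505/89) = 1344*(-3411/89) = -4584384/89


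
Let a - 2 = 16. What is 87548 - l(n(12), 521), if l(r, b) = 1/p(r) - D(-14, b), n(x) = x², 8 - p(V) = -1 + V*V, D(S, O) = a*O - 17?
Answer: 2008632844/20727 ≈ 96909.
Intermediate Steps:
a = 18 (a = 2 + 16 = 18)
D(S, O) = -17 + 18*O (D(S, O) = 18*O - 17 = -17 + 18*O)
p(V) = 9 - V² (p(V) = 8 - (-1 + V*V) = 8 - (-1 + V²) = 8 + (1 - V²) = 9 - V²)
l(r, b) = 17 + 1/(9 - r²) - 18*b (l(r, b) = 1/(9 - r²) - (-17 + 18*b) = 1/(9 - r²) + (17 - 18*b) = 17 + 1/(9 - r²) - 18*b)
87548 - l(n(12), 521) = 87548 - (-1 + (-9 + (12²)²)*(17 - 18*521))/(-9 + (12²)²) = 87548 - (-1 + (-9 + 144²)*(17 - 9378))/(-9 + 144²) = 87548 - (-1 + (-9 + 20736)*(-9361))/(-9 + 20736) = 87548 - (-1 + 20727*(-9361))/20727 = 87548 - (-1 - 194025447)/20727 = 87548 - (-194025448)/20727 = 87548 - 1*(-194025448/20727) = 87548 + 194025448/20727 = 2008632844/20727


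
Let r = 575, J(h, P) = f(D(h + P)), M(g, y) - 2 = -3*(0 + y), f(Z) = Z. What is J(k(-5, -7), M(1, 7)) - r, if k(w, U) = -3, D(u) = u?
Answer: -597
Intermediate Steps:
M(g, y) = 2 - 3*y (M(g, y) = 2 - 3*(0 + y) = 2 - 3*y)
J(h, P) = P + h (J(h, P) = h + P = P + h)
J(k(-5, -7), M(1, 7)) - r = ((2 - 3*7) - 3) - 1*575 = ((2 - 21) - 3) - 575 = (-19 - 3) - 575 = -22 - 575 = -597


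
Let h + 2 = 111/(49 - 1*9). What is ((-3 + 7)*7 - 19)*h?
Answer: 279/40 ≈ 6.9750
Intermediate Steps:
h = 31/40 (h = -2 + 111/(49 - 1*9) = -2 + 111/(49 - 9) = -2 + 111/40 = 31/40 ≈ 0.77500)
((-3 + 7)*7 - 19)*h = ((-3 + 7)*7 - 19)*(31/40) = (4*7 - 19)*(31/40) = (28 - 19)*(31/40) = 9*(31/40) = 279/40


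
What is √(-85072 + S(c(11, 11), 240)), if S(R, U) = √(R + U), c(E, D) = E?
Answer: √(-85072 + √251) ≈ 291.64*I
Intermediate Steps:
√(-85072 + S(c(11, 11), 240)) = √(-85072 + √(11 + 240)) = √(-85072 + √251)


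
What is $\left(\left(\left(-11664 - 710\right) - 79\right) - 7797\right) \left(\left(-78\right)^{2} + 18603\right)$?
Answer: $-499911750$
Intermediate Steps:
$\left(\left(\left(-11664 - 710\right) - 79\right) - 7797\right) \left(\left(-78\right)^{2} + 18603\right) = \left(\left(\left(-11664 - 710\right) - 79\right) - 7797\right) \left(6084 + 18603\right) = \left(\left(-12374 - 79\right) - 7797\right) 24687 = \left(-12453 - 7797\right) 24687 = \left(-20250\right) 24687 = -499911750$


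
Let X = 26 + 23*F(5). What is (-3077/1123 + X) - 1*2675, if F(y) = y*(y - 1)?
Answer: -2461324/1123 ≈ -2191.7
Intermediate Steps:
F(y) = y*(-1 + y)
X = 486 (X = 26 + 23*(5*(-1 + 5)) = 26 + 23*(5*4) = 26 + 23*20 = 26 + 460 = 486)
(-3077/1123 + X) - 1*2675 = (-3077/1123 + 486) - 1*2675 = (-3077*1/1123 + 486) - 2675 = (-3077/1123 + 486) - 2675 = 542701/1123 - 2675 = -2461324/1123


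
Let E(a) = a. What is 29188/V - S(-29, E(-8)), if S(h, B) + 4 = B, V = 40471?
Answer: 514840/40471 ≈ 12.721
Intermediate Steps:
S(h, B) = -4 + B
29188/V - S(-29, E(-8)) = 29188/40471 - (-4 - 8) = 29188*(1/40471) - 1*(-12) = 29188/40471 + 12 = 514840/40471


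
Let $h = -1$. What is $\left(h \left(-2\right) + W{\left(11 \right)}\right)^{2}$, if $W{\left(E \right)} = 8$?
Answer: $100$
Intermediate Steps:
$\left(h \left(-2\right) + W{\left(11 \right)}\right)^{2} = \left(\left(-1\right) \left(-2\right) + 8\right)^{2} = \left(2 + 8\right)^{2} = 10^{2} = 100$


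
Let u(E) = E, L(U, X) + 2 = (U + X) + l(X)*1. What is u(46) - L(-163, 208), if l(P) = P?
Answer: -205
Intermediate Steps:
L(U, X) = -2 + U + 2*X (L(U, X) = -2 + ((U + X) + X*1) = -2 + ((U + X) + X) = -2 + (U + 2*X) = -2 + U + 2*X)
u(46) - L(-163, 208) = 46 - (-2 - 163 + 2*208) = 46 - (-2 - 163 + 416) = 46 - 1*251 = 46 - 251 = -205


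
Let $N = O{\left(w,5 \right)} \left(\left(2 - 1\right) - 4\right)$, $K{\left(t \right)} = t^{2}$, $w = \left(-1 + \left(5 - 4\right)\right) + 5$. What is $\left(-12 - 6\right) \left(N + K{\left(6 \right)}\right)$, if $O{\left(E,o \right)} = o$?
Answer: $-378$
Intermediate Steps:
$w = 5$ ($w = \left(-1 + 1\right) + 5 = 0 + 5 = 5$)
$N = -15$ ($N = 5 \left(\left(2 - 1\right) - 4\right) = 5 \left(1 - 4\right) = 5 \left(-3\right) = -15$)
$\left(-12 - 6\right) \left(N + K{\left(6 \right)}\right) = \left(-12 - 6\right) \left(-15 + 6^{2}\right) = - 18 \left(-15 + 36\right) = \left(-18\right) 21 = -378$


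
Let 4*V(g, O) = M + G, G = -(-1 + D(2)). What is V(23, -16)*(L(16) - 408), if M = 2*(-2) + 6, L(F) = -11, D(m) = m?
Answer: -419/4 ≈ -104.75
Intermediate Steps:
M = 2 (M = -4 + 6 = 2)
G = -1 (G = -(-1 + 2) = -1*1 = -1)
V(g, O) = ¼ (V(g, O) = (2 - 1)/4 = (¼)*1 = ¼)
V(23, -16)*(L(16) - 408) = (-11 - 408)/4 = (¼)*(-419) = -419/4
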